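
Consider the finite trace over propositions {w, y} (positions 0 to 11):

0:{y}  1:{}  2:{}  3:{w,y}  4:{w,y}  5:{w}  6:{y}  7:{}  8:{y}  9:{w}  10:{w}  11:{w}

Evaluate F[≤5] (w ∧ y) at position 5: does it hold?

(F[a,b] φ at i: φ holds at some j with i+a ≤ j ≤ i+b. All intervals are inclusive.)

Check (w ∧ y) at each j in [5,10]:
  j=5: false
  j=6: false
  j=7: false
  j=8: false
  j=9: false
  j=10: false
No position in the window satisfies it → formula fails.

Does not hold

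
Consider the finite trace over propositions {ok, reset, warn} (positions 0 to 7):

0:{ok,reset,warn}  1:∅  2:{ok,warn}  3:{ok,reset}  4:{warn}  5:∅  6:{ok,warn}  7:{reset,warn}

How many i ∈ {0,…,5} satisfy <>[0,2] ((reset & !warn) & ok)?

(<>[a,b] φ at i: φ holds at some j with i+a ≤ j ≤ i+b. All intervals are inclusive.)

Evaluate at each i in [0,5]:
  i=0: ✗ (none in [0,2])
  i=1: ✓ (witness j=3)
  i=2: ✓ (witness j=3)
  i=3: ✓ (witness j=3)
  i=4: ✗ (none in [4,6])
  i=5: ✗ (none in [5,7])
Positions where it holds: {1, 2, 3} → 3.

3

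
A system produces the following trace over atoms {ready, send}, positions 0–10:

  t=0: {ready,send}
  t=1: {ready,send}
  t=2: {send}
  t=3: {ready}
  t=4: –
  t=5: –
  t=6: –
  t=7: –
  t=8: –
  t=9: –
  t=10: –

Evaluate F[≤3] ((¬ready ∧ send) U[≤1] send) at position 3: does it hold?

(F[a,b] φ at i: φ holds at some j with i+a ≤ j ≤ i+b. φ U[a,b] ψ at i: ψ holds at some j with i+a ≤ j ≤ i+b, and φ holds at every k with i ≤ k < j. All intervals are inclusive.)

Check ((¬ready ∧ send) U[≤1] send) at each j in [3,6]:
  j=3: fails
  j=4: fails
  j=5: fails
  j=6: fails
No position in the window satisfies it → formula fails.

Does not hold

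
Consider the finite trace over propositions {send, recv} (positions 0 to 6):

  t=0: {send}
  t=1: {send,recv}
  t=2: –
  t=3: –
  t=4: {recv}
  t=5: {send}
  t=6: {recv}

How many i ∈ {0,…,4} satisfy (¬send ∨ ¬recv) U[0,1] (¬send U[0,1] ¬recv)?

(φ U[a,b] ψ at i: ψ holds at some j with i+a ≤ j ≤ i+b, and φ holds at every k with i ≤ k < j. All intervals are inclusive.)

Evaluate at each i in [0,4]:
  i=0: ✓ (rhs at j=0)
  i=1: ✗ (lhs fails at k=1 before rhs at j=2)
  i=2: ✓ (rhs at j=2)
  i=3: ✓ (rhs at j=3)
  i=4: ✓ (rhs at j=4)
Positions where it holds: {0, 2, 3, 4} → 4.

4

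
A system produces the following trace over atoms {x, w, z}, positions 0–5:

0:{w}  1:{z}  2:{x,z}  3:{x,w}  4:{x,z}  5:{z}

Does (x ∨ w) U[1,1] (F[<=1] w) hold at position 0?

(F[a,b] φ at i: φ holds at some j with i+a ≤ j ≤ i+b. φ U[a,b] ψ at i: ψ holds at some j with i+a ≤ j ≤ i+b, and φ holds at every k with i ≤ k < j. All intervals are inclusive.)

No

Need some j in [1,1] with F[<=1] w, and (x ∨ w) at every k in [0,j-1].
  j=1: F[<=1] w — fails (none in [1,2]).
No j in the window works → until fails.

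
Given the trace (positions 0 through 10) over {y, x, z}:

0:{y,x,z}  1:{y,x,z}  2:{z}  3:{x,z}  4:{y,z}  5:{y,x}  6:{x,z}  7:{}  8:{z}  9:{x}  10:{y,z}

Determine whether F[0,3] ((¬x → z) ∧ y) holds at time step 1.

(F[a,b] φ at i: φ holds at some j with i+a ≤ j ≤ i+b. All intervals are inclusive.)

Check ((¬x → z) ∧ y) at each j in [1,4]:
  j=1: true
  j=2: false
  j=3: false
  j=4: true
Found at j=1 → formula holds.

Yes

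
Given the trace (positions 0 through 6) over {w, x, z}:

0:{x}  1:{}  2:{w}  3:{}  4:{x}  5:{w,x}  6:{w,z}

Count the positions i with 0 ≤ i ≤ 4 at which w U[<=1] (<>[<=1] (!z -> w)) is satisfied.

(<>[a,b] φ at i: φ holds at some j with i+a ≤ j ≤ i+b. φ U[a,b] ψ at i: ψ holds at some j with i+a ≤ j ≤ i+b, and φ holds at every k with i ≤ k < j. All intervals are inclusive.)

3

Evaluate at each i in [0,4]:
  i=0: ✗ (lhs fails at k=0 before rhs at j=1)
  i=1: ✓ (rhs at j=1)
  i=2: ✓ (rhs at j=2)
  i=3: ✗ (lhs fails at k=3 before rhs at j=4)
  i=4: ✓ (rhs at j=4)
Positions where it holds: {1, 2, 4} → 3.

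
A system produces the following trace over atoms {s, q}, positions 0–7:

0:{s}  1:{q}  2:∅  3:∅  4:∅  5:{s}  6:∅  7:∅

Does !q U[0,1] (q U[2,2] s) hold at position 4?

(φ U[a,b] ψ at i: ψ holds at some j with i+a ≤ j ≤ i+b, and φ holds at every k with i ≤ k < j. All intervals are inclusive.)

Need some j in [4,5] with (q U[2,2] s), and !q at every k in [4,j-1].
  j=4: (q U[2,2] s) — fails.
  j=5: (q U[2,2] s) — fails.
No j in the window works → until fails.

False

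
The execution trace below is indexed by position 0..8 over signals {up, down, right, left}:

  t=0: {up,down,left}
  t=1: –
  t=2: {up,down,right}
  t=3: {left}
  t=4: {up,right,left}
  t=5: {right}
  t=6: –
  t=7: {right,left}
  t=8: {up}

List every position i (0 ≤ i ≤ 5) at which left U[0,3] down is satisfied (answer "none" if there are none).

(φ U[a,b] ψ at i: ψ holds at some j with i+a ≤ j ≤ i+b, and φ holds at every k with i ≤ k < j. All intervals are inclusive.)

Evaluate at each i in [0,5]:
  i=0: ✓ (rhs at j=0)
  i=1: ✗ (lhs fails at k=1 before rhs at j=2)
  i=2: ✓ (rhs at j=2)
  i=3: ✗ (no rhs in [3,6])
  i=4: ✗ (no rhs in [4,7])
  i=5: ✗ (no rhs in [5,8])

0, 2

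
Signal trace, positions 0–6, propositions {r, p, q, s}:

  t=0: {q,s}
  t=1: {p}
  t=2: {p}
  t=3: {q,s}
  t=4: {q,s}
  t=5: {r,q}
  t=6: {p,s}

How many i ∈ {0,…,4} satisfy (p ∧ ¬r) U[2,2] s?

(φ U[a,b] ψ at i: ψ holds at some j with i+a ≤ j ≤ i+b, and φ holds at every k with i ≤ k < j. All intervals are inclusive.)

Evaluate at each i in [0,4]:
  i=0: ✗ (no rhs in [2,2])
  i=1: ✓ (rhs at j=3; lhs holds on [1,2])
  i=2: ✗ (lhs fails at k=3 before rhs at j=4)
  i=3: ✗ (no rhs in [5,5])
  i=4: ✗ (lhs fails at k=4 before rhs at j=6)
Positions where it holds: {1} → 1.

1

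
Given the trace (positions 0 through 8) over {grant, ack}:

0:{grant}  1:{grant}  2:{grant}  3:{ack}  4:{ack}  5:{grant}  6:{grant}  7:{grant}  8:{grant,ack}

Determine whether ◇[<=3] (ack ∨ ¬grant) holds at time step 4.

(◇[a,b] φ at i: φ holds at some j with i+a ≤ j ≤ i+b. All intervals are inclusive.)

True

Check (ack ∨ ¬grant) at each j in [4,7]:
  j=4: true
  j=5: false
  j=6: false
  j=7: false
Found at j=4 → formula holds.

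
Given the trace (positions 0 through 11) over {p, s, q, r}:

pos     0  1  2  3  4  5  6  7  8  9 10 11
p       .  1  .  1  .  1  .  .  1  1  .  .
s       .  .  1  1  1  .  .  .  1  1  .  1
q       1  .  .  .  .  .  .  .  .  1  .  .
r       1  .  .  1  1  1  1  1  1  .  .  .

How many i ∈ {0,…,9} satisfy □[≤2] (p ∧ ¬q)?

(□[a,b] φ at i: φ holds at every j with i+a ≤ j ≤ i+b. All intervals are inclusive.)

Evaluate at each i in [0,9]:
  i=0: ✗ (fails at j=0)
  i=1: ✗ (fails at j=2)
  i=2: ✗ (fails at j=2)
  i=3: ✗ (fails at j=4)
  i=4: ✗ (fails at j=4)
  i=5: ✗ (fails at j=6)
  i=6: ✗ (fails at j=6)
  i=7: ✗ (fails at j=7)
  i=8: ✗ (fails at j=9)
  i=9: ✗ (fails at j=9)
Positions where it holds: {} → 0.

0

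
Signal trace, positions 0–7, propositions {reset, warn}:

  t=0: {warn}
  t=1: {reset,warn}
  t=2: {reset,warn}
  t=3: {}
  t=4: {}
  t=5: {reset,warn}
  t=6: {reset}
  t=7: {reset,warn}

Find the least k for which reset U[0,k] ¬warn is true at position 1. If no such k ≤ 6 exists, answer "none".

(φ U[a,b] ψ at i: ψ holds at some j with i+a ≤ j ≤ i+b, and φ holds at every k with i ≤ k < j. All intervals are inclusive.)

2

Need earliest j ≥ 1 with ¬warn, and reset at every k in [1,j-1].
  j=1: rhs fails.
  j=2: rhs fails.
  j=3: rhs holds; lhs holds on [1,2]. k = 2.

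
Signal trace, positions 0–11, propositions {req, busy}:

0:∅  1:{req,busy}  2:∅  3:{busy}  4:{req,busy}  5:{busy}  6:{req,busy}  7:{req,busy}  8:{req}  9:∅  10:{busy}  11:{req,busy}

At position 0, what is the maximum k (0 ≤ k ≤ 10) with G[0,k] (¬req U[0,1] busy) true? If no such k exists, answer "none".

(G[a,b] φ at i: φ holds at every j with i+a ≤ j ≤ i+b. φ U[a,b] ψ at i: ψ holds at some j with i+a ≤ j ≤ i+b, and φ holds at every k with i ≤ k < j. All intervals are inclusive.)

7

(¬req U[0,1] busy) must hold from j=0 onward; find where it first fails.
  j=0: holds
  j=1: holds
  j=2: holds
  j=3: holds
  j=4: holds
  j=5: holds
  j=6: holds
  j=7: holds
  j=8: fails
Holds on [0,7], so largest k = 7.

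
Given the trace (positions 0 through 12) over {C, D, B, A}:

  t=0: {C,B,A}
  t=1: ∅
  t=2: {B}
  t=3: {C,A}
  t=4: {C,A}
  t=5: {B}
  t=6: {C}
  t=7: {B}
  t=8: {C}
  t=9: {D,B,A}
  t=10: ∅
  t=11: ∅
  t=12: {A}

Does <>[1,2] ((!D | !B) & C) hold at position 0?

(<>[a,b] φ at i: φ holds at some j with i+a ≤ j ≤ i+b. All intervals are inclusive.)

False

Check ((!D | !B) & C) at each j in [1,2]:
  j=1: false
  j=2: false
No position in the window satisfies it → formula fails.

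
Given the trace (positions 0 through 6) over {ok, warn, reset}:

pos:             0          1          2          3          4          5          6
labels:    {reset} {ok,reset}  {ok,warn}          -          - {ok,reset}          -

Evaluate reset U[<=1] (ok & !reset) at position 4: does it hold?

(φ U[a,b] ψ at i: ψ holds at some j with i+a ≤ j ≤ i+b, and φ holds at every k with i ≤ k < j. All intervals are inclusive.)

Need some j in [4,5] with (ok & !reset), and reset at every k in [4,j-1].
  j=4: (ok & !reset) false.
  j=5: (ok & !reset) false.
No j in the window works → until fails.

No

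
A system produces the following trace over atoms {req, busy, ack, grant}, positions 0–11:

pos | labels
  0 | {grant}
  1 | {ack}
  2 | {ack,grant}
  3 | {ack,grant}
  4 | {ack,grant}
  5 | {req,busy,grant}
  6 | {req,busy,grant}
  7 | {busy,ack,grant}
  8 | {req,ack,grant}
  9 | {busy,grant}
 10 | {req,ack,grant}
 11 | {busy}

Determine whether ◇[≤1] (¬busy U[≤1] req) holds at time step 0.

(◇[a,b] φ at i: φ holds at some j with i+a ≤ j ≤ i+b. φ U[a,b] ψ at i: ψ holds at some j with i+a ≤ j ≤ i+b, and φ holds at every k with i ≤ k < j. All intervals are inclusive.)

Does not hold

Check (¬busy U[≤1] req) at each j in [0,1]:
  j=0: fails
  j=1: fails
No position in the window satisfies it → formula fails.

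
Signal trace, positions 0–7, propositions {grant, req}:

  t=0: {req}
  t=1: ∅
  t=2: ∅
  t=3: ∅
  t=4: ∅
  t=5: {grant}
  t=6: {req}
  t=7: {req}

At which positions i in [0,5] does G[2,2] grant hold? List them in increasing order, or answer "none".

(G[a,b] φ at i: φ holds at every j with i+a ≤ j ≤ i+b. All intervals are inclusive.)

3

Evaluate at each i in [0,5]:
  i=0: ✗ (fails at j=2)
  i=1: ✗ (fails at j=3)
  i=2: ✗ (fails at j=4)
  i=3: ✓ (all of [5,5])
  i=4: ✗ (fails at j=6)
  i=5: ✗ (fails at j=7)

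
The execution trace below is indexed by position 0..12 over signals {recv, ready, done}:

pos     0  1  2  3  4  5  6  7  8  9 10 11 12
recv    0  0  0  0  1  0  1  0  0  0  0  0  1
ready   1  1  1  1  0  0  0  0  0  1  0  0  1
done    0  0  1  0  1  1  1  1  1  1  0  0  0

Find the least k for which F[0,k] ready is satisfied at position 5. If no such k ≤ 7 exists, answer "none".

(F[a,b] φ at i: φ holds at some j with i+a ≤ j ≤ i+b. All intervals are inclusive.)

Scan j = 5,6,… for ready:
  j=5: fails
  j=6: fails
  j=7: fails
  j=8: fails
  j=9: holds
First hit at j=9, so smallest k = 9-5 = 4.

4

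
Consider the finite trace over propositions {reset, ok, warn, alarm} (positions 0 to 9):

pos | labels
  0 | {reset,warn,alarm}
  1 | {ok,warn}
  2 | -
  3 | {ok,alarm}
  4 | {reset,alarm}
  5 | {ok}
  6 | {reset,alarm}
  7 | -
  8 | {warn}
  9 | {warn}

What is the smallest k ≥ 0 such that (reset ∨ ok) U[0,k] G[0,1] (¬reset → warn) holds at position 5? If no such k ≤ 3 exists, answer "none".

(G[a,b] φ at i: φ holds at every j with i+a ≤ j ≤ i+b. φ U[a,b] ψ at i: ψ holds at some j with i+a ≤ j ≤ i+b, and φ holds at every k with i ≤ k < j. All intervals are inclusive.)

Need earliest j ≥ 5 with G[0,1] (¬reset → warn), and (reset ∨ ok) at every k in [5,j-1].
  j=5: rhs fails.
  j=6: rhs fails.
  j=7: rhs fails.
  j=8: rhs holds but lhs fails at k=7.
No witness within the range → none.

none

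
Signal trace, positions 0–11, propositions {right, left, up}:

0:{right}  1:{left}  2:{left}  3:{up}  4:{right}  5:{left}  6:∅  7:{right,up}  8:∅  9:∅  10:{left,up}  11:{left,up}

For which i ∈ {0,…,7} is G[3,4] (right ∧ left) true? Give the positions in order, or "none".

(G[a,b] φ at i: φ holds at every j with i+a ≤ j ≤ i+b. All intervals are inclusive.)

Evaluate at each i in [0,7]:
  i=0: ✗ (fails at j=3)
  i=1: ✗ (fails at j=4)
  i=2: ✗ (fails at j=5)
  i=3: ✗ (fails at j=6)
  i=4: ✗ (fails at j=7)
  i=5: ✗ (fails at j=8)
  i=6: ✗ (fails at j=9)
  i=7: ✗ (fails at j=10)

none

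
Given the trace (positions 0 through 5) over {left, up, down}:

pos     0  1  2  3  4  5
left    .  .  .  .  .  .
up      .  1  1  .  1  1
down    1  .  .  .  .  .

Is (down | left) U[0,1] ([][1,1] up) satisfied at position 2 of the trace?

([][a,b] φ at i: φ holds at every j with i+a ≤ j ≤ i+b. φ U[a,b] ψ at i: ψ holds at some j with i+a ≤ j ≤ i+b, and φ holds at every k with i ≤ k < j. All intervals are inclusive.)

No

Need some j in [2,3] with [][1,1] up, and (down | left) at every k in [2,j-1].
  j=2: [][1,1] up — fails at 3.
  j=3: [][1,1] up holds, but (down | left) fails at k=2 → not this j.
No j in the window works → until fails.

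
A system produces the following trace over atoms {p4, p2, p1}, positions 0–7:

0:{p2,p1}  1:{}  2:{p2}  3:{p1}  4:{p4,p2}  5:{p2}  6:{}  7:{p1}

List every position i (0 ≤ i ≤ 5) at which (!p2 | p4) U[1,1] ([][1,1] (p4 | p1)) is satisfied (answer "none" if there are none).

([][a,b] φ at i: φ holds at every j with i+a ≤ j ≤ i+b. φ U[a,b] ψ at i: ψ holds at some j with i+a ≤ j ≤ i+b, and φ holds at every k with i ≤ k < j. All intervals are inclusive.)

Evaluate at each i in [0,5]:
  i=0: ✗ (no rhs in [1,1])
  i=1: ✓ (rhs at j=2; lhs holds on [1,1])
  i=2: ✗ (lhs fails at k=2 before rhs at j=3)
  i=3: ✗ (no rhs in [4,4])
  i=4: ✗ (no rhs in [5,5])
  i=5: ✗ (lhs fails at k=5 before rhs at j=6)

1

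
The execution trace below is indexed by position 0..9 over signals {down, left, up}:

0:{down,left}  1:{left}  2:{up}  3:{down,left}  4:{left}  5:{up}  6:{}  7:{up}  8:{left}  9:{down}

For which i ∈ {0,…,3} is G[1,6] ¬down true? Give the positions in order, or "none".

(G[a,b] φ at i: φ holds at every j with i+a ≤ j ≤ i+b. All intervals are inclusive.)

Evaluate at each i in [0,3]:
  i=0: ✗ (fails at j=3)
  i=1: ✗ (fails at j=3)
  i=2: ✗ (fails at j=3)
  i=3: ✗ (fails at j=9)

none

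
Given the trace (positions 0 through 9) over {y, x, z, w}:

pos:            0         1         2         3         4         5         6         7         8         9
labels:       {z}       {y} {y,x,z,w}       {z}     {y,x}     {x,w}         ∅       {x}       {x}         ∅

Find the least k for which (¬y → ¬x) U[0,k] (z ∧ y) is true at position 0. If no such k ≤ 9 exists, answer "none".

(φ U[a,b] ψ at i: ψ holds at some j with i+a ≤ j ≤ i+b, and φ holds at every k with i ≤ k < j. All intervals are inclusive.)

Need earliest j ≥ 0 with (z ∧ y), and (¬y → ¬x) at every k in [0,j-1].
  j=0: rhs fails.
  j=1: rhs fails.
  j=2: rhs holds; lhs holds on [0,1]. k = 2.

2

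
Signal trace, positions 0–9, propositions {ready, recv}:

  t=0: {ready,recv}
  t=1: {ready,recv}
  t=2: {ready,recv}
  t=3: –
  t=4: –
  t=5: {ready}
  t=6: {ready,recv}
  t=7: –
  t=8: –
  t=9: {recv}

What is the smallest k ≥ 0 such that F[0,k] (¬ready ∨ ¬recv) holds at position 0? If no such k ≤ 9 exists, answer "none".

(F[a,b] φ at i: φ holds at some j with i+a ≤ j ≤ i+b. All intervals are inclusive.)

Scan j = 0,1,… for (¬ready ∨ ¬recv):
  j=0: fails
  j=1: fails
  j=2: fails
  j=3: holds
First hit at j=3, so smallest k = 3-0 = 3.

3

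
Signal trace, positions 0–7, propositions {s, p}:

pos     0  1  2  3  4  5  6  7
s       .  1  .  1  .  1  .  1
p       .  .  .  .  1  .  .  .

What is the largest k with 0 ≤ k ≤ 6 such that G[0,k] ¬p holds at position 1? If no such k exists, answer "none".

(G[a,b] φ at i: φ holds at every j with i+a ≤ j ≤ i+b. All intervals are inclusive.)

2

¬p must hold from j=1 onward; find where it first fails.
  j=1: holds
  j=2: holds
  j=3: holds
  j=4: fails
Holds on [1,3], so largest k = 2.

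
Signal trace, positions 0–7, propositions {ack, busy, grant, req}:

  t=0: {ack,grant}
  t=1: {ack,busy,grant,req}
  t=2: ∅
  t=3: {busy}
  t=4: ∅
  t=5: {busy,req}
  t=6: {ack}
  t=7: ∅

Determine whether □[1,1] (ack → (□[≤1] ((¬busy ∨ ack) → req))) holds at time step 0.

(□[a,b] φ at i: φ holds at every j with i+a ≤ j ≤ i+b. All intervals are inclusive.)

Does not hold

Check (ack → (□[≤1] ((¬busy ∨ ack) → req))) at every j in [1,1]:
  j=1: antecedent true; consequent fails at 2 → ✗
Fails at j=1 → formula fails.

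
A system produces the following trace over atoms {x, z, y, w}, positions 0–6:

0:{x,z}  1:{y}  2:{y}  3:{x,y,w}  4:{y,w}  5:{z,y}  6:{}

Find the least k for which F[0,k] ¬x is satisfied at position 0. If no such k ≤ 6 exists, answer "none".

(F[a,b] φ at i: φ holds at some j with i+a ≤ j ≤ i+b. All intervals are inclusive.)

Scan j = 0,1,… for ¬x:
  j=0: fails
  j=1: holds
First hit at j=1, so smallest k = 1-0 = 1.

1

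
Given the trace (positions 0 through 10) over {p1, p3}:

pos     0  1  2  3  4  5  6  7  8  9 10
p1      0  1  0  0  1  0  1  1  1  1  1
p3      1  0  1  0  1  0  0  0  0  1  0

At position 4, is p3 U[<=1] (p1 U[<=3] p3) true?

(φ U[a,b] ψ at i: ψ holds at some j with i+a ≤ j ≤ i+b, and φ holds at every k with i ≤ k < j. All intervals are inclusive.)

True

Need some j in [4,5] with (p1 U[<=3] p3), and p3 at every k in [4,j-1].
  j=4: (p1 U[<=3] p3) holds; no prefix to check → satisfied.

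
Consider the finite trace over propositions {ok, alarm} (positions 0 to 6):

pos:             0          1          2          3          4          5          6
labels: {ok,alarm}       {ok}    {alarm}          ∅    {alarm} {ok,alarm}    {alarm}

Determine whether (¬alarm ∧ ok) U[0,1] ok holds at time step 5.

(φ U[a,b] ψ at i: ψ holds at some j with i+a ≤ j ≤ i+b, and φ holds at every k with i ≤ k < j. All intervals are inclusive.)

Yes

Need some j in [5,6] with ok, and (¬alarm ∧ ok) at every k in [5,j-1].
  j=5: ok holds; no prefix to check → satisfied.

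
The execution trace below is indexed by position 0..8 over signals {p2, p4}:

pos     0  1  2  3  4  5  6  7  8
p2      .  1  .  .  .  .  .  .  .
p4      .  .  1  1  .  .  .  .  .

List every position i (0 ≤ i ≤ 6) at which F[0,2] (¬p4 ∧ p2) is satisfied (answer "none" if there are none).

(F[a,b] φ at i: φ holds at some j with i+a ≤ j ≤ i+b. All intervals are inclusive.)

0, 1

Evaluate at each i in [0,6]:
  i=0: ✓ (witness j=1)
  i=1: ✓ (witness j=1)
  i=2: ✗ (none in [2,4])
  i=3: ✗ (none in [3,5])
  i=4: ✗ (none in [4,6])
  i=5: ✗ (none in [5,7])
  i=6: ✗ (none in [6,8])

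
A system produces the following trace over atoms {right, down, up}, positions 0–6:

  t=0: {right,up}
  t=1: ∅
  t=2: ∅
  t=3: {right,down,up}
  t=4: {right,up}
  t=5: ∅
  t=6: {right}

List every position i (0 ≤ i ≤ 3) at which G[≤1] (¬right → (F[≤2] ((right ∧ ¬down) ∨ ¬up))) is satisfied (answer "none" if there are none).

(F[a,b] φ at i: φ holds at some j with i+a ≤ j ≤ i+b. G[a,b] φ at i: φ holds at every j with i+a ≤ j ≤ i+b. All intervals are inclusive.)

Evaluate at each i in [0,3]:
  i=0: ✓ (all of [0,1])
  i=1: ✓ (all of [1,2])
  i=2: ✓ (all of [2,3])
  i=3: ✓ (all of [3,4])

0, 1, 2, 3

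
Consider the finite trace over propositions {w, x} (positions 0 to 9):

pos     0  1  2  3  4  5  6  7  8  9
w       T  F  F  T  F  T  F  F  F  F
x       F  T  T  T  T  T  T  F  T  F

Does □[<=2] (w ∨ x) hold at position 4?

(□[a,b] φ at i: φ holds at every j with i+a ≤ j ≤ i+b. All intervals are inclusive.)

Check (w ∨ x) at every j in [4,6]:
  j=4: true
  j=5: true
  j=6: true
All positions satisfy it → formula holds.

Yes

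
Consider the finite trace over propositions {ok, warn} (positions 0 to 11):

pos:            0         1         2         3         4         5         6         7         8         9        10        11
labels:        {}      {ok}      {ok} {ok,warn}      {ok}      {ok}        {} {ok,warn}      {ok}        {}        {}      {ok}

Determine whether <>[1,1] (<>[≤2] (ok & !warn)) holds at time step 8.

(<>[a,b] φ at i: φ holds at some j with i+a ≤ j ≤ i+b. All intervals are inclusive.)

Check <>[≤2] (ok & !warn) at each j in [9,9]:
  j=9: holds (witness at 11)
Found at j=9 → formula holds.

True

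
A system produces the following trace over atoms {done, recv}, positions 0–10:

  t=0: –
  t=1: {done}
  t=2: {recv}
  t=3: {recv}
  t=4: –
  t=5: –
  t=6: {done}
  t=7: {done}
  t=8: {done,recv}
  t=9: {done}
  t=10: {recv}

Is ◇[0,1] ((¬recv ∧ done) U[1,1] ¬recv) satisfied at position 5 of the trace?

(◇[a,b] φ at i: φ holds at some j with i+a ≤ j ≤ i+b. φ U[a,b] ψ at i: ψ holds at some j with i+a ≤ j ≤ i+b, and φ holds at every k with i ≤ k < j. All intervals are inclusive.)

True

Check ((¬recv ∧ done) U[1,1] ¬recv) at each j in [5,6]:
  j=5: fails
  j=6: holds
Found at j=6 → formula holds.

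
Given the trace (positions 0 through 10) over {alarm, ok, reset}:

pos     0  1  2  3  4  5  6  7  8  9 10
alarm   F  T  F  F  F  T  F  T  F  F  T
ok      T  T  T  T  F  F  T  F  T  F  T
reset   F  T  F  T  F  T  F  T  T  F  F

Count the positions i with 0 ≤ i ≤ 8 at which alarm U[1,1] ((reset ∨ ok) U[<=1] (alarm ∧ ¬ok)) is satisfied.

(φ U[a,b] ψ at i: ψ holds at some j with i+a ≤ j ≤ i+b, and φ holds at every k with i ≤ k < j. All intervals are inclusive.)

1

Evaluate at each i in [0,8]:
  i=0: ✗ (no rhs in [1,1])
  i=1: ✗ (no rhs in [2,2])
  i=2: ✗ (no rhs in [3,3])
  i=3: ✗ (no rhs in [4,4])
  i=4: ✗ (lhs fails at k=4 before rhs at j=5)
  i=5: ✓ (rhs at j=6; lhs holds on [5,5])
  i=6: ✗ (lhs fails at k=6 before rhs at j=7)
  i=7: ✗ (no rhs in [8,8])
  i=8: ✗ (no rhs in [9,9])
Positions where it holds: {5} → 1.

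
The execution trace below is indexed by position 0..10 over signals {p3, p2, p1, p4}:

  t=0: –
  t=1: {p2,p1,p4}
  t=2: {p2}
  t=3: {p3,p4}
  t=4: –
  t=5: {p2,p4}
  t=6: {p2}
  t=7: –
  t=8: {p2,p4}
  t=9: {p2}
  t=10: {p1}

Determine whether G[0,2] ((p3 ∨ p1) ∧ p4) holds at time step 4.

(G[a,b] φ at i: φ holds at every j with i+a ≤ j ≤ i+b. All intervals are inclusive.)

Does not hold

Check ((p3 ∨ p1) ∧ p4) at every j in [4,6]:
  j=4: false
  j=5: false
  j=6: false
Fails at j=4 → formula fails.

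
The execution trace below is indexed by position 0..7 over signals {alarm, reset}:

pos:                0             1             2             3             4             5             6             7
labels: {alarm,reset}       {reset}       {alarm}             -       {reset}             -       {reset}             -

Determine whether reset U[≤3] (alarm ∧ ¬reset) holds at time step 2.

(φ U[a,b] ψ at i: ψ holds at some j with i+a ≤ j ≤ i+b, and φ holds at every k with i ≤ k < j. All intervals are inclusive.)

Need some j in [2,5] with (alarm ∧ ¬reset), and reset at every k in [2,j-1].
  j=2: (alarm ∧ ¬reset) holds; no prefix to check → satisfied.

True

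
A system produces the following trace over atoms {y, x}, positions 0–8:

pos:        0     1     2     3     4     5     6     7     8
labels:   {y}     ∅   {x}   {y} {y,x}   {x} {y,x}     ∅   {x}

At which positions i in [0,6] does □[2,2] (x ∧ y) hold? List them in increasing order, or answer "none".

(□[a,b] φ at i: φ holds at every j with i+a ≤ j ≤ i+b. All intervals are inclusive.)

2, 4

Evaluate at each i in [0,6]:
  i=0: ✗ (fails at j=2)
  i=1: ✗ (fails at j=3)
  i=2: ✓ (all of [4,4])
  i=3: ✗ (fails at j=5)
  i=4: ✓ (all of [6,6])
  i=5: ✗ (fails at j=7)
  i=6: ✗ (fails at j=8)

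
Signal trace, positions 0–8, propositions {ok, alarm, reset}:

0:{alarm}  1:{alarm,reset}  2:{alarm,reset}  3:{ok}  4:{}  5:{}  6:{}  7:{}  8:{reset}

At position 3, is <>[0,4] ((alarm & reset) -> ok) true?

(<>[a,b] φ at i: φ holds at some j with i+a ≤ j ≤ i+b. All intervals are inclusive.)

Check ((alarm & reset) -> ok) at each j in [3,7]:
  j=3: true
  j=4: true
  j=5: true
  j=6: true
  j=7: true
Found at j=3 → formula holds.

Holds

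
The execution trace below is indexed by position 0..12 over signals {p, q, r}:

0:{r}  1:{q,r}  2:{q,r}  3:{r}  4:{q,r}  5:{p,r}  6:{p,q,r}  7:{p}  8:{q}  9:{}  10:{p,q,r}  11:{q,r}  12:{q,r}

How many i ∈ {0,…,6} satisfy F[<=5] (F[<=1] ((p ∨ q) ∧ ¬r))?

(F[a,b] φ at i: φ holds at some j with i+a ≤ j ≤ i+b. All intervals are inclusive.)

Evaluate at each i in [0,6]:
  i=0: ✗ (none in [0,5])
  i=1: ✓ (witness j=6)
  i=2: ✓ (witness j=6)
  i=3: ✓ (witness j=6)
  i=4: ✓ (witness j=6)
  i=5: ✓ (witness j=6)
  i=6: ✓ (witness j=6)
Positions where it holds: {1, 2, 3, 4, 5, 6} → 6.

6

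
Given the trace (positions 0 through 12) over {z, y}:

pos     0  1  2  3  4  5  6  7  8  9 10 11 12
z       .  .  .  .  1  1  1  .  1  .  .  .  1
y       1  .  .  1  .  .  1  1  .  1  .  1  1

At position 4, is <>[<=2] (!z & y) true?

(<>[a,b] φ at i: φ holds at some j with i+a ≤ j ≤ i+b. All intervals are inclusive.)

Check (!z & y) at each j in [4,6]:
  j=4: false
  j=5: false
  j=6: false
No position in the window satisfies it → formula fails.

Does not hold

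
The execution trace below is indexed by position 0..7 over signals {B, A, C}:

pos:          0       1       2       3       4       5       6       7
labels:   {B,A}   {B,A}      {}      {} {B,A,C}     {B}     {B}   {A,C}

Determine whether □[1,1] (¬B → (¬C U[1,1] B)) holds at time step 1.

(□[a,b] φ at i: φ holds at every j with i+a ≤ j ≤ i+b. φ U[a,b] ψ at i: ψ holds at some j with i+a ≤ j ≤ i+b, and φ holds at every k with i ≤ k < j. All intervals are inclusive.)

Does not hold

Check (¬B → (¬C U[1,1] B)) at every j in [2,2]:
  j=2: antecedent true; consequent fails → ✗
Fails at j=2 → formula fails.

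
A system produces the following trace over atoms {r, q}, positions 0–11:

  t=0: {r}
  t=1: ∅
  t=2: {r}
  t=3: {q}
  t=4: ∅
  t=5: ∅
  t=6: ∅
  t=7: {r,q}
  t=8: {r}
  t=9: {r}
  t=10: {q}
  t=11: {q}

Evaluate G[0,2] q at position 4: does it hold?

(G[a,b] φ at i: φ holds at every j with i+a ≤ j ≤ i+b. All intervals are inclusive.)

Check q at every j in [4,6]:
  j=4: false
  j=5: false
  j=6: false
Fails at j=4 → formula fails.

Does not hold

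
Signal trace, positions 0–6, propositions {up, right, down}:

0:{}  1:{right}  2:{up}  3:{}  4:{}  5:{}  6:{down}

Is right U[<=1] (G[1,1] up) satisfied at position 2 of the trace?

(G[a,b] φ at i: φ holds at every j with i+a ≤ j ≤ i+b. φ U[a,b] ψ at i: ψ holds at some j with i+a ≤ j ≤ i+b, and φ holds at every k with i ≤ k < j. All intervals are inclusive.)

False

Need some j in [2,3] with G[1,1] up, and right at every k in [2,j-1].
  j=2: G[1,1] up — fails at 3.
  j=3: G[1,1] up — fails at 4.
No j in the window works → until fails.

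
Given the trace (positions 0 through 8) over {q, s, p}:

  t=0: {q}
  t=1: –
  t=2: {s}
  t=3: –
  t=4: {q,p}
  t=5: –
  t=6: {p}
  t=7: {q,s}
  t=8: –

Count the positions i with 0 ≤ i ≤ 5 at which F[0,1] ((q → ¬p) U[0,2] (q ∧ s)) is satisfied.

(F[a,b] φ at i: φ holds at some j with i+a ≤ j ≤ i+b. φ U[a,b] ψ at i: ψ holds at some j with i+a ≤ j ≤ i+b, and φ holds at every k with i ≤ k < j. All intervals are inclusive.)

2

Evaluate at each i in [0,5]:
  i=0: ✗ (none in [0,1])
  i=1: ✗ (none in [1,2])
  i=2: ✗ (none in [2,3])
  i=3: ✗ (none in [3,4])
  i=4: ✓ (witness j=5)
  i=5: ✓ (witness j=5)
Positions where it holds: {4, 5} → 2.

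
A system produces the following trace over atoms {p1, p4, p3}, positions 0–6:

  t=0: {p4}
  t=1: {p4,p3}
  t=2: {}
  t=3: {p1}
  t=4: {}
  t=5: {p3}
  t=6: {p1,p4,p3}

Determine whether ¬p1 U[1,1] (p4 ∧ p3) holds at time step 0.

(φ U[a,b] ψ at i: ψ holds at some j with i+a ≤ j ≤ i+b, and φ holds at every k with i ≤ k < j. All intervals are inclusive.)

Yes

Need some j in [1,1] with (p4 ∧ p3), and ¬p1 at every k in [0,j-1].
  j=1: (p4 ∧ p3) holds; ¬p1 holds at every k in [0,0] → satisfied.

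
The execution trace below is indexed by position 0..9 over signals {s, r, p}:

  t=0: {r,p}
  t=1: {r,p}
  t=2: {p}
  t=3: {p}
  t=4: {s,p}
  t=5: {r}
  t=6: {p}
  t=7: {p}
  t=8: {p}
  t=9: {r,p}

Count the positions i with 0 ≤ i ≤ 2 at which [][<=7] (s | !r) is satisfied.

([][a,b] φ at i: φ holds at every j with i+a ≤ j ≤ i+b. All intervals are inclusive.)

Evaluate at each i in [0,2]:
  i=0: ✗ (fails at j=0)
  i=1: ✗ (fails at j=1)
  i=2: ✗ (fails at j=5)
Positions where it holds: {} → 0.

0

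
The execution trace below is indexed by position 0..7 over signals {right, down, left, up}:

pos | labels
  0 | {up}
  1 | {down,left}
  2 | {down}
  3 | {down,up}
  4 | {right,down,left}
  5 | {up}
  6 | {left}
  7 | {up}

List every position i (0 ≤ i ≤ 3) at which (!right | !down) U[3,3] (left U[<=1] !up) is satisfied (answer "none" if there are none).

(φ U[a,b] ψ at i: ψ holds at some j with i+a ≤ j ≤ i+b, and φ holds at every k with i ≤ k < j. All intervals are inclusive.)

Evaluate at each i in [0,3]:
  i=0: ✗ (no rhs in [3,3])
  i=1: ✓ (rhs at j=4; lhs holds on [1,3])
  i=2: ✗ (no rhs in [5,5])
  i=3: ✗ (lhs fails at k=4 before rhs at j=6)

1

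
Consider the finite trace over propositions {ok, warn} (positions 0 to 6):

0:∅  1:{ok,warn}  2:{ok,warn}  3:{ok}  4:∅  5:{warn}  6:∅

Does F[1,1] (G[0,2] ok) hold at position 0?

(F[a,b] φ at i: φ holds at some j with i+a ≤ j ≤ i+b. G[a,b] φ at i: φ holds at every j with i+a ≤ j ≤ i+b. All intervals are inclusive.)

True

Check G[0,2] ok at each j in [1,1]:
  j=1: holds on [1,3]
Found at j=1 → formula holds.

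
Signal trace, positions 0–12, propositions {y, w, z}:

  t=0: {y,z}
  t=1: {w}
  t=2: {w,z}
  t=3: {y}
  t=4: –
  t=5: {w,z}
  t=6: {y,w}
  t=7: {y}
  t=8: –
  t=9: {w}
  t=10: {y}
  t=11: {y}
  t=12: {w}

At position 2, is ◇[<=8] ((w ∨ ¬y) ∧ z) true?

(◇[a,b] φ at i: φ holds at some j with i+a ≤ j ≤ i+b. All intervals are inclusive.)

Check ((w ∨ ¬y) ∧ z) at each j in [2,10]:
  j=2: true
  j=3: false
  j=4: false
  j=5: true
  j=6: false
  j=7: false
  j=8: false
  j=9: false
  j=10: false
Found at j=2 → formula holds.

True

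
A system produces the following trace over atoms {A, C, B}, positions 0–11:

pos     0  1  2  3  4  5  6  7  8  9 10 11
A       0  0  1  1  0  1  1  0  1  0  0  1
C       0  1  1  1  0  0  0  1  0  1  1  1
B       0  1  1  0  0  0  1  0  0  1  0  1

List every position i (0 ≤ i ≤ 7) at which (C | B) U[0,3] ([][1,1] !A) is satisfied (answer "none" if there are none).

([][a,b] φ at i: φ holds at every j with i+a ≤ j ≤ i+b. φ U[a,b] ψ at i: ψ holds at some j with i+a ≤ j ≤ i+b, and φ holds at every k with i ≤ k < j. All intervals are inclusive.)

0, 1, 2, 3, 6, 7

Evaluate at each i in [0,7]:
  i=0: ✓ (rhs at j=0)
  i=1: ✓ (rhs at j=3; lhs holds on [1,2])
  i=2: ✓ (rhs at j=3; lhs holds on [2,2])
  i=3: ✓ (rhs at j=3)
  i=4: ✗ (lhs fails at k=4 before rhs at j=6)
  i=5: ✗ (lhs fails at k=5 before rhs at j=6)
  i=6: ✓ (rhs at j=6)
  i=7: ✓ (rhs at j=8; lhs holds on [7,7])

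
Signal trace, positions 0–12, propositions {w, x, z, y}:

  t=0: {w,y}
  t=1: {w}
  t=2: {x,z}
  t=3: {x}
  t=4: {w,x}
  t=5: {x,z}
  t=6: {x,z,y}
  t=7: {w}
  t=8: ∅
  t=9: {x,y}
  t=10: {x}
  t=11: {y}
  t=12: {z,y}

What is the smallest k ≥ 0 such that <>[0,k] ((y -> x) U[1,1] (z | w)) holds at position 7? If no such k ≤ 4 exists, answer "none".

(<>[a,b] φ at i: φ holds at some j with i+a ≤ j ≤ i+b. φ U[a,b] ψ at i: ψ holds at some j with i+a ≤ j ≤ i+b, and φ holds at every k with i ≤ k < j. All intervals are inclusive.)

Scan j = 7,8,… for ((y -> x) U[1,1] (z | w)):
  j=7: fails
  j=8: fails
  j=9: fails
  j=10: fails
  j=11: fails
No j in [7,11] satisfies it → none.

none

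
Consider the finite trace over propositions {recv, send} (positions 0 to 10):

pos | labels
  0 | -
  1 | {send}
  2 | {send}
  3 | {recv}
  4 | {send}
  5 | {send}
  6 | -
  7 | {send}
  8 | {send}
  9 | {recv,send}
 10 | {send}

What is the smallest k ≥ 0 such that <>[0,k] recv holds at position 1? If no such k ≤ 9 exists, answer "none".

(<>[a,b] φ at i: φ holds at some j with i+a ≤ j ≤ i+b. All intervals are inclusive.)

2

Scan j = 1,2,… for recv:
  j=1: fails
  j=2: fails
  j=3: holds
First hit at j=3, so smallest k = 3-1 = 2.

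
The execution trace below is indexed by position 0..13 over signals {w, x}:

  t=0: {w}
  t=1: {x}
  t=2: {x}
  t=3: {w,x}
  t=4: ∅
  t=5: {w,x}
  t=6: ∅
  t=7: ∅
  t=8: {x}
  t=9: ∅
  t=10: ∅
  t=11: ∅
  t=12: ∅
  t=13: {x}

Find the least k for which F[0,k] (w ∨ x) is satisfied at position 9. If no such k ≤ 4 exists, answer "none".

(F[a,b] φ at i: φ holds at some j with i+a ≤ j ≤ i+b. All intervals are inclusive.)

Scan j = 9,10,… for (w ∨ x):
  j=9: fails
  j=10: fails
  j=11: fails
  j=12: fails
  j=13: holds
First hit at j=13, so smallest k = 13-9 = 4.

4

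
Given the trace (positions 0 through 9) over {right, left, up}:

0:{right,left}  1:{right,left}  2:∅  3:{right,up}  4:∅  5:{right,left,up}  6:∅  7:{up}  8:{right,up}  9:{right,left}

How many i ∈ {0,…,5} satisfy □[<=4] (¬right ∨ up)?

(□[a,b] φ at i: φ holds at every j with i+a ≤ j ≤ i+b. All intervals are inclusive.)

3

Evaluate at each i in [0,5]:
  i=0: ✗ (fails at j=0)
  i=1: ✗ (fails at j=1)
  i=2: ✓ (all of [2,6])
  i=3: ✓ (all of [3,7])
  i=4: ✓ (all of [4,8])
  i=5: ✗ (fails at j=9)
Positions where it holds: {2, 3, 4} → 3.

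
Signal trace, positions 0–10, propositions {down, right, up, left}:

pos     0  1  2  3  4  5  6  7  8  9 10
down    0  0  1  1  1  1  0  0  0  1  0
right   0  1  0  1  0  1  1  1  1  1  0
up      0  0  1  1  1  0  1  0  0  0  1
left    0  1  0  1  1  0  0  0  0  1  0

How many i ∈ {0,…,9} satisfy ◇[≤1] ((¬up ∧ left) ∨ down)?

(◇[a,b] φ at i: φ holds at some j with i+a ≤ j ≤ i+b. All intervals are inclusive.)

8

Evaluate at each i in [0,9]:
  i=0: ✓ (witness j=1)
  i=1: ✓ (witness j=1)
  i=2: ✓ (witness j=2)
  i=3: ✓ (witness j=3)
  i=4: ✓ (witness j=4)
  i=5: ✓ (witness j=5)
  i=6: ✗ (none in [6,7])
  i=7: ✗ (none in [7,8])
  i=8: ✓ (witness j=9)
  i=9: ✓ (witness j=9)
Positions where it holds: {0, 1, 2, 3, 4, 5, 8, 9} → 8.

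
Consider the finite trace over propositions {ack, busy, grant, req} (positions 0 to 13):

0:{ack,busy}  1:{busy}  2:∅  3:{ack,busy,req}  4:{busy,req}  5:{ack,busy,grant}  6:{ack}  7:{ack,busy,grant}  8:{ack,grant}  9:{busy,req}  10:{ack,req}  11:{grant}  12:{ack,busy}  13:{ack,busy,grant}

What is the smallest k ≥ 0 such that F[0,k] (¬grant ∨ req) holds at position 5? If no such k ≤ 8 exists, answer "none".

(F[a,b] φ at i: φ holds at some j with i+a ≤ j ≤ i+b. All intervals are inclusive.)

Scan j = 5,6,… for (¬grant ∨ req):
  j=5: fails
  j=6: holds
First hit at j=6, so smallest k = 6-5 = 1.

1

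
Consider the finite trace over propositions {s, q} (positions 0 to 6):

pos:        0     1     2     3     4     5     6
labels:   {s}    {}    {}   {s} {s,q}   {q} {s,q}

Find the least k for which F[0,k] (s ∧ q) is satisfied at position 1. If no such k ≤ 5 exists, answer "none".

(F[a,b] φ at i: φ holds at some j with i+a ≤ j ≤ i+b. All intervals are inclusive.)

Scan j = 1,2,… for (s ∧ q):
  j=1: fails
  j=2: fails
  j=3: fails
  j=4: holds
First hit at j=4, so smallest k = 4-1 = 3.

3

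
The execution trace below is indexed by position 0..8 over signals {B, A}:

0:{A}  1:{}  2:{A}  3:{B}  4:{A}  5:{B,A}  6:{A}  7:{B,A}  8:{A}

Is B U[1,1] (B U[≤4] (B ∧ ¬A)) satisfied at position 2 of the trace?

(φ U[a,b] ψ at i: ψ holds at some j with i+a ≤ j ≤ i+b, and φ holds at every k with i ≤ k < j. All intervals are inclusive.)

Need some j in [3,3] with (B U[≤4] (B ∧ ¬A)), and B at every k in [2,j-1].
  j=3: (B U[≤4] (B ∧ ¬A)) holds, but B fails at k=2 → not this j.
No j in the window works → until fails.

False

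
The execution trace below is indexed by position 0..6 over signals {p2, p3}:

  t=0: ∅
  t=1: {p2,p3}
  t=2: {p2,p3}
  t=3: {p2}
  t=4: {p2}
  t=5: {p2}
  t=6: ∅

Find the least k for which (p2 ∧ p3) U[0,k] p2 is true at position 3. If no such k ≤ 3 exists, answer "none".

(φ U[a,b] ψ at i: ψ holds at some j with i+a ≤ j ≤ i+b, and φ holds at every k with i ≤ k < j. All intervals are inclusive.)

Need earliest j ≥ 3 with p2, and (p2 ∧ p3) at every k in [3,j-1].
  j=3: rhs holds (empty prefix). k = 0.

0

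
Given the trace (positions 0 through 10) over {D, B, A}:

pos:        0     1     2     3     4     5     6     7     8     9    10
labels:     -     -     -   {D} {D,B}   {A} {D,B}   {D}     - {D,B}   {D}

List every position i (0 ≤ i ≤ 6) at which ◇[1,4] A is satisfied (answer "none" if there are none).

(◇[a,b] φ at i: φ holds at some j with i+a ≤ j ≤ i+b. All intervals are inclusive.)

1, 2, 3, 4

Evaluate at each i in [0,6]:
  i=0: ✗ (none in [1,4])
  i=1: ✓ (witness j=5)
  i=2: ✓ (witness j=5)
  i=3: ✓ (witness j=5)
  i=4: ✓ (witness j=5)
  i=5: ✗ (none in [6,9])
  i=6: ✗ (none in [7,10])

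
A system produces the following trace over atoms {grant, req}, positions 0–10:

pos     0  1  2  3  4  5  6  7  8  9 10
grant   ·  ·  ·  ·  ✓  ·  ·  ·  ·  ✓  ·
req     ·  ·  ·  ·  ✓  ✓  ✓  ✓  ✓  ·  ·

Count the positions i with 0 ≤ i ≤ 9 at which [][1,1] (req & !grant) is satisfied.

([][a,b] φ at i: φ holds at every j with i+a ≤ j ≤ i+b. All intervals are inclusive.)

4

Evaluate at each i in [0,9]:
  i=0: ✗ (fails at j=1)
  i=1: ✗ (fails at j=2)
  i=2: ✗ (fails at j=3)
  i=3: ✗ (fails at j=4)
  i=4: ✓ (all of [5,5])
  i=5: ✓ (all of [6,6])
  i=6: ✓ (all of [7,7])
  i=7: ✓ (all of [8,8])
  i=8: ✗ (fails at j=9)
  i=9: ✗ (fails at j=10)
Positions where it holds: {4, 5, 6, 7} → 4.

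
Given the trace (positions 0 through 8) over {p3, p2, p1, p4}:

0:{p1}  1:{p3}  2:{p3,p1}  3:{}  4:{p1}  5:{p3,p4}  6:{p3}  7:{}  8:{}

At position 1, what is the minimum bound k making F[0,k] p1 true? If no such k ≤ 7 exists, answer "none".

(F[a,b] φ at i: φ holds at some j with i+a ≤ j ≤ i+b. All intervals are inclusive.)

1

Scan j = 1,2,… for p1:
  j=1: fails
  j=2: holds
First hit at j=2, so smallest k = 2-1 = 1.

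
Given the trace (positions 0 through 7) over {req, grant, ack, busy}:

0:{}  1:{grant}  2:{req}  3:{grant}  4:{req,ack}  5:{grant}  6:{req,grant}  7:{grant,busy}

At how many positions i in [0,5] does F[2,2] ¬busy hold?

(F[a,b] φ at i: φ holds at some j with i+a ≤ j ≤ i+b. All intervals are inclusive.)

5

Evaluate at each i in [0,5]:
  i=0: ✓ (witness j=2)
  i=1: ✓ (witness j=3)
  i=2: ✓ (witness j=4)
  i=3: ✓ (witness j=5)
  i=4: ✓ (witness j=6)
  i=5: ✗ (none in [7,7])
Positions where it holds: {0, 1, 2, 3, 4} → 5.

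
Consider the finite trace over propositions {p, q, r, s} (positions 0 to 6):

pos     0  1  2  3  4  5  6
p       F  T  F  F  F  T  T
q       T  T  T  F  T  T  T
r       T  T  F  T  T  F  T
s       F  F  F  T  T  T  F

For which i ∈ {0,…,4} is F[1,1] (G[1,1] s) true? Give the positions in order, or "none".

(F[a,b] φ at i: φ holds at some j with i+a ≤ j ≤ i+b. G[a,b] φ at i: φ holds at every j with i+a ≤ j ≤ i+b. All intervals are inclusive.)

1, 2, 3

Evaluate at each i in [0,4]:
  i=0: ✗ (none in [1,1])
  i=1: ✓ (witness j=2)
  i=2: ✓ (witness j=3)
  i=3: ✓ (witness j=4)
  i=4: ✗ (none in [5,5])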